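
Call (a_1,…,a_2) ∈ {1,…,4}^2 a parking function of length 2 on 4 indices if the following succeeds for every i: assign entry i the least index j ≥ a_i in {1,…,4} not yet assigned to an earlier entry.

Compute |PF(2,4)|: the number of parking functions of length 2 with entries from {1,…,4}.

#PF = (4+1−2)·(4+1)^{2−1} = 3·5 = 15 [KW]
E.g. (1,2) → sorted (1,2): b_i ≤ 2+i ∀i, a PF.

15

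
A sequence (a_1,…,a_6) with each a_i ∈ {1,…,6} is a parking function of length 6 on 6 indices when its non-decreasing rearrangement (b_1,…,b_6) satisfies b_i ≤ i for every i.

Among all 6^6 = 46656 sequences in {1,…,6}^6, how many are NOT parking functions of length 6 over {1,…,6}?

|PF(6,6)| = 1·7^5 = 1×16807 = 16807 [KW]
Example (3,6,5,2,6,4) → sorted (2,3,4,5,6,6): b_1=2>1, not a PF.
6^6 − 16807 = 46656 − 16807 = 29849

29849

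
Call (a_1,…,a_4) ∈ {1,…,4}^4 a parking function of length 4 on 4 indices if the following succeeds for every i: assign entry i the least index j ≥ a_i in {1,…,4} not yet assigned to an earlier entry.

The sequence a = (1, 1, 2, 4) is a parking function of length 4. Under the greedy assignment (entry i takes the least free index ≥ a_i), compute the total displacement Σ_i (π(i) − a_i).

2

Σπ(i) = 1+…+4 = 10; Σa = 1+1+2+4 = 8; disp = 10−8 = 2.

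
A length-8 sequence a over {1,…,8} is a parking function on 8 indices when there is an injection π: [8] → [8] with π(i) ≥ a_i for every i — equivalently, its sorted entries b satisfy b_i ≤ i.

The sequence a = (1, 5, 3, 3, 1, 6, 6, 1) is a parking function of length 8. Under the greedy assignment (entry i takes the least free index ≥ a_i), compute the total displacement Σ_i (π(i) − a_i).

Σπ = 8·9/2 = 36 (π permutes [8]); Σa = 1+5+3+3+1+6+6+1 = 26; disp = 36−26 = 10.

10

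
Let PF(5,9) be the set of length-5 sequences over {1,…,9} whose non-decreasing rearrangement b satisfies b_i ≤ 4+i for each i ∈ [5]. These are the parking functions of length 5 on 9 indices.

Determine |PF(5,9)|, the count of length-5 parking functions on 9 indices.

50000

Count = (9+1−5)·(9+1)^{5−1} = 5 · 10000 = 50000
One tuple (7,1,7,4,6) → sorted (1,4,6,7,7): b_i ≤ 4+i ∀i, a PF.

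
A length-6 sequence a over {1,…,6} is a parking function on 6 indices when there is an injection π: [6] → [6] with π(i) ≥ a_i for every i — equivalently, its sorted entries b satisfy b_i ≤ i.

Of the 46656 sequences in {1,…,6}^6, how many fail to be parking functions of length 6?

#PF = (6+1−6)·(6+1)^{6−1} = 1 · 16807 = 16807 (Pollak)
Example (5,3,6,5,1,6) → sorted (1,3,5,5,6,6): b_2=3>2, not a PF.
So 46656 − 16807 = 29849 fail.

29849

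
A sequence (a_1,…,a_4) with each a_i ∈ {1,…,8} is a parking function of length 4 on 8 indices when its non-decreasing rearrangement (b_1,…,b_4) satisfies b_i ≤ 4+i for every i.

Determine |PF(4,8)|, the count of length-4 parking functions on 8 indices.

|PF(4,8)| = (8−4+1)·(8+1)^(4−1) = 5 · 729 = 3645
Example (5,7,7,1) → sorted (1,5,7,7): b_i ≤ 4+i ∀i, a PF.

3645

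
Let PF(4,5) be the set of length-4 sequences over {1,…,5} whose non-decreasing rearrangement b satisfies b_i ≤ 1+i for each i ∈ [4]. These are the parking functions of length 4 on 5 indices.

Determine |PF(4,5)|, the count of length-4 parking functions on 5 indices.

432

#PF = (5+1−4)·(5+1)^{4−1} = 2·216 = 432 [KW]
Check (1,5,1,1) → sorted (1,1,1,5): b_i ≤ 1+i ∀i, a PF.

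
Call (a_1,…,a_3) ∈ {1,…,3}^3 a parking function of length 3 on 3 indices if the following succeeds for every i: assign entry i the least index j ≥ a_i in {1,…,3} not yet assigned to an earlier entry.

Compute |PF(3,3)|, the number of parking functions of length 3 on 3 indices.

16

#PF = 1·4^2 = 1 · 16 = 16 (Konheim–Weiss)
One tuple (2,1,2) → sorted (1,2,2): b_i ≤ i ∀i, a PF.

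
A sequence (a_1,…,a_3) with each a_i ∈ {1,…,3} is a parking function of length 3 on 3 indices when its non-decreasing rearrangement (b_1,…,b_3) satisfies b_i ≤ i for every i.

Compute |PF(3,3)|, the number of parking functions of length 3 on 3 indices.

16

#PF = (3−3+1)·(3+1)^(3−1) = 1×16 = 16 [KW]
Check (3,1,2) → sorted (1,2,3): b_i ≤ i ∀i, a PF.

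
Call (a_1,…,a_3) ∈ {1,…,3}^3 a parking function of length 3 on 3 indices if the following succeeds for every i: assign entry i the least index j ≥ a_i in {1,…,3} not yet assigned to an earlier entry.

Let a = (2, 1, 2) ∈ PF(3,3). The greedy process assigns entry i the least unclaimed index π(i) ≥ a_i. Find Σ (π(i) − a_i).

1

Σπ(i) = 1+…+3 = 6; Σa = 2+1+2 = 5; disp = 6−5 = 1.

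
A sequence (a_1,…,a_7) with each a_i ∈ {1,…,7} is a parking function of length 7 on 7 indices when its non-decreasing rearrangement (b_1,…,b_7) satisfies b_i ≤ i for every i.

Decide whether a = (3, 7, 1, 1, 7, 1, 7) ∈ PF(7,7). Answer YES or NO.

NO

Sorted: b = (1, 1, 1, 3, 7, 7, 7).
  b_1=1 ≤ 1
  b_2=1 ≤ 2
  b_3=1 ≤ 3
  b_4=3 ≤ 4
  b_5=7 > 5
  fails at i=5 ⇒ NO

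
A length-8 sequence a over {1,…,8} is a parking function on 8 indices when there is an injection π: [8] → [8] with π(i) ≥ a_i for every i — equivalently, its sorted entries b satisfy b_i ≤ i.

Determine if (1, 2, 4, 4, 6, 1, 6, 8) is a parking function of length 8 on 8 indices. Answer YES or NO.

Rearranged: b = (1, 1, 2, 4, 4, 6, 6, 8).
  b_1=1 ≤ 1
  b_2=1 ≤ 2
  b_3=2 ≤ 3
  b_4=4 ≤ 4
  b_5=4 ≤ 5
  b_6=6 ≤ 6
  b_7=6 ≤ 7
  b_8=8 ≤ 8
All bounds hold ⇒ YES

YES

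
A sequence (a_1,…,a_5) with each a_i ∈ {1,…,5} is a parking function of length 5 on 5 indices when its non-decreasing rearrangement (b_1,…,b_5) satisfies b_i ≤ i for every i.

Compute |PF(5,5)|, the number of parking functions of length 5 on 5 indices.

1296

|PF| = (5−5+1)·(5+1)^(5−1) = 1 · 1296 = 1296 (Pollak)
One tuple (2,3,5,4,1) → sorted (1,2,3,4,5): b_i ≤ i ∀i, a PF.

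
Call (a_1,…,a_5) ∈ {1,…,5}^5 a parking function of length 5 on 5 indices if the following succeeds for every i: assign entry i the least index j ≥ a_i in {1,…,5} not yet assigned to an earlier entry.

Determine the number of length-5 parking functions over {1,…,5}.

1296

#PF = (5−5+1)·(5+1)^(5−1) = 1 · 1296 = 1296 (Pollak)
E.g. (1,1,2,5,2) → sorted (1,1,2,2,5): b_i ≤ i ∀i, a PF.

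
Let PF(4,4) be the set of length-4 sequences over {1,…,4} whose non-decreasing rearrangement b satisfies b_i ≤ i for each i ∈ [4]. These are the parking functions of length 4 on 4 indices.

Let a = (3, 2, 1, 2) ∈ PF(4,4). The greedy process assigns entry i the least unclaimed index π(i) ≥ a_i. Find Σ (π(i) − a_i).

2

Σπ(i) = 1+…+4 = 10; Σa = 3+2+1+2 = 8; disp = 10−8 = 2.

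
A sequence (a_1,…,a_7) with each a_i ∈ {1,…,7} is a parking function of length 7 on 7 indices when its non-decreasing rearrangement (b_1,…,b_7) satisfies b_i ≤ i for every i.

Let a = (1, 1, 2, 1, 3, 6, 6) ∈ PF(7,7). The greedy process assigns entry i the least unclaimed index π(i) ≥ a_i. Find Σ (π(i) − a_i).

Σπ(i) = 1+…+7 = 28; Σa = 1+1+2+1+3+6+6 = 20; disp = 28−20 = 8.

8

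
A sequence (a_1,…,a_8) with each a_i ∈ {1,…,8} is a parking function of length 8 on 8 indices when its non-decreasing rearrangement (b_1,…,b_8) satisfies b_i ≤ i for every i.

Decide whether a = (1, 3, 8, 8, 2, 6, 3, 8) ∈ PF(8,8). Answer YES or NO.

Sorted: b = (1, 2, 3, 3, 6, 8, 8, 8).
  b_1=1 ≤ 1
  b_2=2 ≤ 2
  b_3=3 ≤ 3
  b_4=3 ≤ 4
  b_5=6 > 5
  fails at i=5 ⇒ NO

NO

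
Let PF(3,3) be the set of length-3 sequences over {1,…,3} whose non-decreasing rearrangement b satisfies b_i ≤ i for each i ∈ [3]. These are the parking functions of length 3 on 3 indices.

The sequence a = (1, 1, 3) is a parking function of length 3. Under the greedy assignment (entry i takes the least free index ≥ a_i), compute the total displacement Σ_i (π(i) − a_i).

Σπ = 3·4/2 = 6 (π permutes [3]); Σa = 1+1+3 = 5; disp = 6−5 = 1.

1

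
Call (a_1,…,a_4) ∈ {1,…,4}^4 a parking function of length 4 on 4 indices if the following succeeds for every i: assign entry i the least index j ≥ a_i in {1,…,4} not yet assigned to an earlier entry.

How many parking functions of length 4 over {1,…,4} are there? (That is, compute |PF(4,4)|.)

125

|PF(4,4)| = (4+1−4)·(4+1)^{4−1} = 1·125 = 125 (Konheim–Weiss)
E.g. (1,1,2,2) → sorted (1,1,2,2): b_i ≤ i ∀i, a PF.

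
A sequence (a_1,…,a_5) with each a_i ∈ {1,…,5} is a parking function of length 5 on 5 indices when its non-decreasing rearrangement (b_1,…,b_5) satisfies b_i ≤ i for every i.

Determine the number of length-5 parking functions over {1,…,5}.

|PF| = (6−5)·6^(5−1) = 1 · 1296 = 1296 [KW]
Check (5,4,2,1,3) → sorted (1,2,3,4,5): b_i ≤ i ∀i, a PF.

1296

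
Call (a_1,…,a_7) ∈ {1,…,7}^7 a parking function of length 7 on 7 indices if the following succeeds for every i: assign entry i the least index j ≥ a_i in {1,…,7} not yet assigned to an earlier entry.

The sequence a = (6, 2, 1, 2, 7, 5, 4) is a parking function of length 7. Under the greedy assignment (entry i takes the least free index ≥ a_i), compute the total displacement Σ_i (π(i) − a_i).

Σπ = 28 ({1..7} each once); Σa = 6+2+1+2+7+5+4 = 27; disp = 28−27 = 1.

1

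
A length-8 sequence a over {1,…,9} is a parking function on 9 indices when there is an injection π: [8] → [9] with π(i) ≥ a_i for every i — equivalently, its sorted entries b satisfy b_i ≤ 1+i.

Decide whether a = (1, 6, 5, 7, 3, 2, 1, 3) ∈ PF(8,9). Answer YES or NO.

Order a: b = (1, 1, 2, 3, 3, 5, 6, 7).
  b_1=1 ≤ 2
  b_2=1 ≤ 3
  b_3=2 ≤ 4
  b_4=3 ≤ 5
  b_5=3 ≤ 6
  b_6=5 ≤ 7
  b_7=6 ≤ 8
  b_8=7 ≤ 9
All bounds hold ⇒ YES

YES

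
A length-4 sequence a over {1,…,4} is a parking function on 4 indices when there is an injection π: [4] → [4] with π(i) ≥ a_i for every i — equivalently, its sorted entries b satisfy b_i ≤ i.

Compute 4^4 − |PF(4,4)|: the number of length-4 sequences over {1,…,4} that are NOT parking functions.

131

|PF| = (4−4+1)·(4+1)^(4−1) = 1×125 = 125 (Pollak)
One tuple (3,4,4,3) → sorted (3,3,4,4): b_1=3>1, not a PF.
Total 256; non-PF = 256−125 = 131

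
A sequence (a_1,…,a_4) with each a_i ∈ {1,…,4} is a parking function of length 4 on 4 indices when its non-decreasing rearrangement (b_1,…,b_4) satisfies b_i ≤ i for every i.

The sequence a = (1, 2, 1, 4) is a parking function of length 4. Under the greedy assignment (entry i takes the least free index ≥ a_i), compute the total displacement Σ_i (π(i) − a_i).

Σπ(i) = 1+…+4 = 10; Σa = 1+2+1+4 = 8; disp = 10−8 = 2.

2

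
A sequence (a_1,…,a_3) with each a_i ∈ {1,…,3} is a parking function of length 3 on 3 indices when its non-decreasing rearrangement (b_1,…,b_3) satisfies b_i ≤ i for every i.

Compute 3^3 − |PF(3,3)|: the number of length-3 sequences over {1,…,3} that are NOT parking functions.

#PF = (3−3+1)·(3+1)^(3−1) = 1 · 16 = 16 (Konheim–Weiss)
Check (2,2,3) → sorted (2,2,3): b_1=2>1, not a PF.
Total 27; non-PF = 27−16 = 11

11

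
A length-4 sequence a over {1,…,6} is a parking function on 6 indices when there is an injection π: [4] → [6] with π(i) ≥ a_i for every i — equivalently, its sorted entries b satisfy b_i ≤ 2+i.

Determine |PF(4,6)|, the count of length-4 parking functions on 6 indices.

1029

|PF| = (6+1−4)·(6+1)^{4−1} = 3 · 343 = 1029
Check (3,4,5,6) → sorted (3,4,5,6): b_i ≤ 2+i ∀i, a PF.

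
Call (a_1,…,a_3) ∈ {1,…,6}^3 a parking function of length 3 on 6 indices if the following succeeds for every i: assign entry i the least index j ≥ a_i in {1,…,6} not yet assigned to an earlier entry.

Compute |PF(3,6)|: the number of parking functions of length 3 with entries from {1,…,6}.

|PF| = 4·7^2 = 4 · 49 = 196 (Pollak)
One tuple (3,2,4) → sorted (2,3,4): b_i ≤ 3+i ∀i, a PF.

196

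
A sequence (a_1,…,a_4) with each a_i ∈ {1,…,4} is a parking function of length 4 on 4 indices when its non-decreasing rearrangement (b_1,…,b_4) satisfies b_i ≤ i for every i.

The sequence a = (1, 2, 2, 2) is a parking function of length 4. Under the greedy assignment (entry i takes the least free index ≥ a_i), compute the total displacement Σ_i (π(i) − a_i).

3

Σπ = 10 ({1..4} each once); Σa = 1+2+2+2 = 7; disp = 10−7 = 3.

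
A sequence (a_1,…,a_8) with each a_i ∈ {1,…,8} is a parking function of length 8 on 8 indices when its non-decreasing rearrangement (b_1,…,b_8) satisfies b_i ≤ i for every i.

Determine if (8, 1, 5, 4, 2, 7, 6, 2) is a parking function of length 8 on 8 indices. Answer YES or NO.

Sorted: b = (1, 2, 2, 4, 5, 6, 7, 8).
  b_1=1 ≤ 1
  b_2=2 ≤ 2
  b_3=2 ≤ 3
  b_4=4 ≤ 4
  b_5=5 ≤ 5
  b_6=6 ≤ 6
  b_7=7 ≤ 7
  b_8=8 ≤ 8
All bounds hold ⇒ YES

YES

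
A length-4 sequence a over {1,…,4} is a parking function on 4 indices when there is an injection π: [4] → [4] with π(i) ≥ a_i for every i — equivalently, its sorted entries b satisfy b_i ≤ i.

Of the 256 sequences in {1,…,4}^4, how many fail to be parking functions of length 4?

Count = (4+1−4)·(4+1)^{4−1} = 1·125 = 125 (Pollak)
One tuple (3,4,4,4) → sorted (3,4,4,4): b_1=3>1, not a PF.
So 256 − 125 = 131 fail.

131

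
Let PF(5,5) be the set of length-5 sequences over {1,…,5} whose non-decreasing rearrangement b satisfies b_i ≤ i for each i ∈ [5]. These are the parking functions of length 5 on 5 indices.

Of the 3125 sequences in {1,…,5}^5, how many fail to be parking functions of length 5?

|PF| = (5−5+1)·(5+1)^(5−1) = 1·1296 = 1296 (Pollak)
One tuple (4,4,4,3,4) → sorted (3,4,4,4,4): b_1=3>1, not a PF.
Total 3125; non-PF = 3125−1296 = 1829

1829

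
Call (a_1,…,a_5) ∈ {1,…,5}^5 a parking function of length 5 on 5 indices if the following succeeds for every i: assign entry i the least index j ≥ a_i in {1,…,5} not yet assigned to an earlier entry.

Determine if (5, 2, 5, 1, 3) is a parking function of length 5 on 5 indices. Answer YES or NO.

Rearranged: b = (1, 2, 3, 5, 5).
  b_1=1 ≤ 1
  b_2=2 ≤ 2
  b_3=3 ≤ 3
  b_4=5 > 4
  fails at i=4 ⇒ NO

NO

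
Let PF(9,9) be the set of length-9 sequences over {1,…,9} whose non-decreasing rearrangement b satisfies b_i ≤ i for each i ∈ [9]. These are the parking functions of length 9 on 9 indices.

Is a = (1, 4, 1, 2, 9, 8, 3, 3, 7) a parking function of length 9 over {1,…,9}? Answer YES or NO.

Order a: b = (1, 1, 2, 3, 3, 4, 7, 8, 9).
  b_1=1 ≤ 1
  b_2=1 ≤ 2
  b_3=2 ≤ 3
  b_4=3 ≤ 4
  b_5=3 ≤ 5
  b_6=4 ≤ 6
  b_7=7 ≤ 7
  b_8=8 ≤ 8
  b_9=9 ≤ 9
All bounds hold ⇒ YES

YES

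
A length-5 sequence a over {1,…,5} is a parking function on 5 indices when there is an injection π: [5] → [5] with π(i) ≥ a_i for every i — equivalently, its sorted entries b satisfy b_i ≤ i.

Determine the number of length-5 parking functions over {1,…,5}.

1296

|PF(5,5)| = (5+1−5)·(5+1)^{5−1} = 1 · 1296 = 1296 (Pollak)
Check (2,5,3,1,1) → sorted (1,1,2,3,5): b_i ≤ i ∀i, a PF.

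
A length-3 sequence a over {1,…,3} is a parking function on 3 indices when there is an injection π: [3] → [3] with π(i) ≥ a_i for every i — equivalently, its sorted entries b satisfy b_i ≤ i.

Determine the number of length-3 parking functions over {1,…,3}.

16

Count = (4−3)·4^(3−1) = 1×16 = 16 (Pollak)
Example (1,2,3) → sorted (1,2,3): b_i ≤ i ∀i, a PF.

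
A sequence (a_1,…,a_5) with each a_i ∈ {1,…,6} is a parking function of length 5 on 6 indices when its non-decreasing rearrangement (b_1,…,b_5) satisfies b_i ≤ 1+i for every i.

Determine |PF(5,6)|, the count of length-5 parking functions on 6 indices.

4802

|PF(5,6)| = (7−5)·7^(5−1) = 2·2401 = 4802 (Konheim–Weiss)
Example (5,4,2,3,3) → sorted (2,3,3,4,5): b_i ≤ 1+i ∀i, a PF.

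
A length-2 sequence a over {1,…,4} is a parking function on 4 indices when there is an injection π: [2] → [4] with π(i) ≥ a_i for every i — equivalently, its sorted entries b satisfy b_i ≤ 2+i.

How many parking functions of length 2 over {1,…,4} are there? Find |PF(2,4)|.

|PF| = (4+1−2)·(4+1)^{2−1} = 3 · 5 = 15 [KW]
Check (4,3) → sorted (3,4): b_i ≤ 2+i ∀i, a PF.

15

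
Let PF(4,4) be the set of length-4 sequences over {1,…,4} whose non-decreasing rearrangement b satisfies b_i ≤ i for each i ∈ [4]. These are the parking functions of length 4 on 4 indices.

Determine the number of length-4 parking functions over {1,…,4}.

|PF| = (4−4+1)·(4+1)^(4−1) = 1×125 = 125 (Pollak)
Example (2,3,1,2) → sorted (1,2,2,3): b_i ≤ i ∀i, a PF.

125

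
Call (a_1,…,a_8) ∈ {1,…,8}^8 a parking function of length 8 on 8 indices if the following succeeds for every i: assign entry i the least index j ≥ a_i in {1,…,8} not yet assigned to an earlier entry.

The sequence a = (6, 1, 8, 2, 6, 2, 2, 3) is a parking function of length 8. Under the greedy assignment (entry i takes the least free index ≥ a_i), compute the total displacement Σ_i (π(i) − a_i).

Σπ = 36 ({1..8} each once); Σa = 6+1+8+2+6+2+2+3 = 30; disp = 36−30 = 6.

6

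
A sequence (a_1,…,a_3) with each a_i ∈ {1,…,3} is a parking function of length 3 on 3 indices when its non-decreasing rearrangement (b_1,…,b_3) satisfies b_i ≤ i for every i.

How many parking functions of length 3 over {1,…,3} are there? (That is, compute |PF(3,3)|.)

16

|PF| = (3+1−3)·(3+1)^{3−1} = 1 · 16 = 16 [KW]
One tuple (1,1,1) → sorted (1,1,1): b_i ≤ i ∀i, a PF.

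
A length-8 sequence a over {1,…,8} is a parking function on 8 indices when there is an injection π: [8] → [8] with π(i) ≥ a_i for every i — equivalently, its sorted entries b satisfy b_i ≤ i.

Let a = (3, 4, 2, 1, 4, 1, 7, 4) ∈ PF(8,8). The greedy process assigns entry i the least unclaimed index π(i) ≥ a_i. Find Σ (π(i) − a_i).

Σπ = 36 ({1..8} each once); Σa = 3+4+2+1+4+1+7+4 = 26; disp = 36−26 = 10.

10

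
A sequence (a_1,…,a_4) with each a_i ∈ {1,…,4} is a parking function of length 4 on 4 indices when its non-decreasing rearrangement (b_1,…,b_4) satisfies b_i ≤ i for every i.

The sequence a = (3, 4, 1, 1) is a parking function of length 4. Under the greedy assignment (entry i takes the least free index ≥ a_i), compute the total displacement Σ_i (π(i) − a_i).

1

Σπ(i) = 1+…+4 = 10; Σa = 3+4+1+1 = 9; disp = 10−9 = 1.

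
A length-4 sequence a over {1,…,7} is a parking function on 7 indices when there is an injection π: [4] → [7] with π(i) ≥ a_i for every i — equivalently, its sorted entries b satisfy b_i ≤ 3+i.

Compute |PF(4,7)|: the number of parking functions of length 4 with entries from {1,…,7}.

|PF| = 4·8^3 = 4×512 = 2048 (Pollak)
Check (3,6,1,1) → sorted (1,1,3,6): b_i ≤ 3+i ∀i, a PF.

2048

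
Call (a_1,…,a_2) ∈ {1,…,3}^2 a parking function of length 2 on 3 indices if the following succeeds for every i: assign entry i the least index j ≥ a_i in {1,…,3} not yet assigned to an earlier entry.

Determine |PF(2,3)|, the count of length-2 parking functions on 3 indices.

8

Count = (3−2+1)·(3+1)^(2−1) = 2·4 = 8 (Konheim–Weiss)
Check (3,1) → sorted (1,3): b_i ≤ 1+i ∀i, a PF.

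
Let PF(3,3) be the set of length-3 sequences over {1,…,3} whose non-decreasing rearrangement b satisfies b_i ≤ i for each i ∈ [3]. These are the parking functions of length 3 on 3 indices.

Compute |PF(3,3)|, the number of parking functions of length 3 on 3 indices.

16

|PF(3,3)| = (4−3)·4^(3−1) = 1·16 = 16
Example (1,1,2) → sorted (1,1,2): b_i ≤ i ∀i, a PF.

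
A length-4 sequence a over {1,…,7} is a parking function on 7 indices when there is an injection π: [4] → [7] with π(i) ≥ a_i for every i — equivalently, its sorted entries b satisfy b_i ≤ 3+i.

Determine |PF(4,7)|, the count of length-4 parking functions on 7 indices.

Count = 4·8^3 = 4×512 = 2048 (Pollak)
Example (1,2,3,2) → sorted (1,2,2,3): b_i ≤ 3+i ∀i, a PF.

2048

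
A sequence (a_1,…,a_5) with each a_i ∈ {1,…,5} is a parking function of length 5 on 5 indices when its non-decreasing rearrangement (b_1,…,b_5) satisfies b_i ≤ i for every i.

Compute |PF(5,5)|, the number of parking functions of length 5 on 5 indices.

Count = (6−5)·6^(5−1) = 1 · 1296 = 1296 [KW]
Check (3,1,1,3,2) → sorted (1,1,2,3,3): b_i ≤ i ∀i, a PF.

1296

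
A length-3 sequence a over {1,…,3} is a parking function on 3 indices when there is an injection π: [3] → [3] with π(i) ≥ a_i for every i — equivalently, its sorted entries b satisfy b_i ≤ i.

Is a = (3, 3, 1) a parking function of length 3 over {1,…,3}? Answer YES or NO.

NO

Rearranged: b = (1, 3, 3).
  b_1=1 ≤ 1
  b_2=3 > 2
  fails at i=2 ⇒ NO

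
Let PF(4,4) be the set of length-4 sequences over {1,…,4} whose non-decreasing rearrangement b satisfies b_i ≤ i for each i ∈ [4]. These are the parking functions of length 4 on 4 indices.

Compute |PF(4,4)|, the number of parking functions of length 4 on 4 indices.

#PF = 1·5^3 = 1·125 = 125 [KW]
E.g. (2,2,1,4) → sorted (1,2,2,4): b_i ≤ i ∀i, a PF.

125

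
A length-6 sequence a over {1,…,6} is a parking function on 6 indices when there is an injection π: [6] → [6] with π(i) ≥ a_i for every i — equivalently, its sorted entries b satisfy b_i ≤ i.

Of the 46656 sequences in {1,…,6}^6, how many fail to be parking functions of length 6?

29849

|PF(6,6)| = (6−6+1)·(6+1)^(6−1) = 1×16807 = 16807 (Konheim–Weiss)
Check (6,4,2,3,3,4) → sorted (2,3,3,4,4,6): b_1=2>1, not a PF.
Total 46656; non-PF = 46656−16807 = 29849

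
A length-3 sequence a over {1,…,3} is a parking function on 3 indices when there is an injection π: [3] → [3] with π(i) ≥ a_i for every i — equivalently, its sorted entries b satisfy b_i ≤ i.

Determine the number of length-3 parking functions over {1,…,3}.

16

#PF = (3−3+1)·(3+1)^(3−1) = 1 · 16 = 16 [KW]
Example (2,1,1) → sorted (1,1,2): b_i ≤ i ∀i, a PF.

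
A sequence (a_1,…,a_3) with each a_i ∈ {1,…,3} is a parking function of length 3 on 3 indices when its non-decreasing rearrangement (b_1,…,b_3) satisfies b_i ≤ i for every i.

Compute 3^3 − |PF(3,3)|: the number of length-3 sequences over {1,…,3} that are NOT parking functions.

11

|PF| = (3−3+1)·(3+1)^(3−1) = 1·16 = 16 [KW]
One tuple (2,2,2) → sorted (2,2,2): b_1=2>1, not a PF.
3^3 − 16 = 27 − 16 = 11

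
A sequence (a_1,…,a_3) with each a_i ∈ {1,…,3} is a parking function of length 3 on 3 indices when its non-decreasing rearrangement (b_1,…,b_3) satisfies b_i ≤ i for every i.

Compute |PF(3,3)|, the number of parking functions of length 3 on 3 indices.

Count = (4−3)·4^(3−1) = 1·16 = 16 (Konheim–Weiss)
One tuple (2,2,1) → sorted (1,2,2): b_i ≤ i ∀i, a PF.

16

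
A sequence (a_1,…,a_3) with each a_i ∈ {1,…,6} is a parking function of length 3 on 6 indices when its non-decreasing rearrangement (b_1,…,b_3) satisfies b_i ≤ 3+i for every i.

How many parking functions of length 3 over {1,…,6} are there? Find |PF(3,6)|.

|PF| = 4·7^2 = 4 · 49 = 196 (Konheim–Weiss)
Check (2,2,2) → sorted (2,2,2): b_i ≤ 3+i ∀i, a PF.

196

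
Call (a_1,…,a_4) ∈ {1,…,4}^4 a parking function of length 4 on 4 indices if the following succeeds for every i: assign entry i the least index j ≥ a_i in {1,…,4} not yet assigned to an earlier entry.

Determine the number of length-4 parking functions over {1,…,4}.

125

Count = (5−4)·5^(4−1) = 1 · 125 = 125 (Pollak)
One tuple (3,2,1,4) → sorted (1,2,3,4): b_i ≤ i ∀i, a PF.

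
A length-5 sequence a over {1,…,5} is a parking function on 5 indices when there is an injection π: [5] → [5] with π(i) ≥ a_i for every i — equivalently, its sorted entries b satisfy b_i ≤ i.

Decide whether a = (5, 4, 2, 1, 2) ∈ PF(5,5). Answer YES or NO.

YES

Rearranged: b = (1, 2, 2, 4, 5).
  b_1=1 ≤ 1
  b_2=2 ≤ 2
  b_3=2 ≤ 3
  b_4=4 ≤ 4
  b_5=5 ≤ 5
All bounds hold ⇒ YES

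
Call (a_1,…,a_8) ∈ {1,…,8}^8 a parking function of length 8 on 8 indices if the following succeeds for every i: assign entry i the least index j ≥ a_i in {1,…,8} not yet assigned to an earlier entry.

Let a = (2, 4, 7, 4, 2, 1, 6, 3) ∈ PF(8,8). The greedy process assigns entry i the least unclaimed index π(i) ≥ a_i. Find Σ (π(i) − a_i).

Σπ = 36 ({1..8} each once); Σa = 2+4+7+4+2+1+6+3 = 29; disp = 36−29 = 7.

7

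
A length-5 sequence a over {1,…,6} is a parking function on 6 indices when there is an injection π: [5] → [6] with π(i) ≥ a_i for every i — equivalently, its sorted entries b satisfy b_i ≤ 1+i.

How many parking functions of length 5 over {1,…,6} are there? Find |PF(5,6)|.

Count = 2·7^4 = 2·2401 = 4802 [KW]
E.g. (2,6,3,1,4) → sorted (1,2,3,4,6): b_i ≤ 1+i ∀i, a PF.

4802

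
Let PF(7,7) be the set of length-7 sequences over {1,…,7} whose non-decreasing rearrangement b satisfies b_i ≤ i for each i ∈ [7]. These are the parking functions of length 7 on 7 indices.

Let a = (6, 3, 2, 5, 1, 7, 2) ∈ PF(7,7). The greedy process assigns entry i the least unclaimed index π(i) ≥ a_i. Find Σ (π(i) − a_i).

2

Σπ = 7·8/2 = 28 (π permutes [7]); Σa = 6+3+2+5+1+7+2 = 26; disp = 28−26 = 2.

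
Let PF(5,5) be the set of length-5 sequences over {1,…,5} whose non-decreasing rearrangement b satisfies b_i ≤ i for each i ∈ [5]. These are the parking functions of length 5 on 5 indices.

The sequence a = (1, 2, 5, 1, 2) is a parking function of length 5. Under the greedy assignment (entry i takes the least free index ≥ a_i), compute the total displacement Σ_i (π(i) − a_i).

Σπ = 15 ({1..5} each once); Σa = 1+2+5+1+2 = 11; disp = 15−11 = 4.

4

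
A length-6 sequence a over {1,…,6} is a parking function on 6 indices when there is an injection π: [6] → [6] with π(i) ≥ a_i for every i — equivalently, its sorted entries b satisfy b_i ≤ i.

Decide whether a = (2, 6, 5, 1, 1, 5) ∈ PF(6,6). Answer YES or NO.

Order a: b = (1, 1, 2, 5, 5, 6).
  b_1=1 ≤ 1
  b_2=1 ≤ 2
  b_3=2 ≤ 3
  b_4=5 > 4
  fails at i=4 ⇒ NO

NO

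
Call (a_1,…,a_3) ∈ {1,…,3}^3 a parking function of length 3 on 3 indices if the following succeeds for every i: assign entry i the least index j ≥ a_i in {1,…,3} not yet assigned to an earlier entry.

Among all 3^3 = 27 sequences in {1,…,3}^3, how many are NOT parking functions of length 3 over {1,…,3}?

#PF = 1·4^2 = 1 · 16 = 16 [KW]
Example (3,3,3) → sorted (3,3,3): b_1=3>1, not a PF.
Total 27; non-PF = 27−16 = 11

11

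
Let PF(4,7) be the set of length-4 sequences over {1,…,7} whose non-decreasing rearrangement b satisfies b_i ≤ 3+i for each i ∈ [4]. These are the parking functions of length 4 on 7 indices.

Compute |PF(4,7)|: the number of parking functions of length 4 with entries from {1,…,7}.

Count = 4·8^3 = 4·512 = 2048 (Konheim–Weiss)
Example (2,4,2,5) → sorted (2,2,4,5): b_i ≤ 3+i ∀i, a PF.

2048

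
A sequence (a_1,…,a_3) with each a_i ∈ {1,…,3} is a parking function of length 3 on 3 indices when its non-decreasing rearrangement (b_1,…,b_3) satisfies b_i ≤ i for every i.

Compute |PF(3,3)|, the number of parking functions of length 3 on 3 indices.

16

|PF| = (3+1−3)·(3+1)^{3−1} = 1·16 = 16 (Pollak)
Check (1,1,2) → sorted (1,1,2): b_i ≤ i ∀i, a PF.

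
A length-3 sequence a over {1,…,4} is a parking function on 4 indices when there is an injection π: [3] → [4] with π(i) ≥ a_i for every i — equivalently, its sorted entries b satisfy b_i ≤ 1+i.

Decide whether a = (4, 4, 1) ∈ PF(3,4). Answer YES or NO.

NO

Rearranged: b = (1, 4, 4).
  b_1=1 ≤ 2
  b_2=4 > 3
  fails at i=2 ⇒ NO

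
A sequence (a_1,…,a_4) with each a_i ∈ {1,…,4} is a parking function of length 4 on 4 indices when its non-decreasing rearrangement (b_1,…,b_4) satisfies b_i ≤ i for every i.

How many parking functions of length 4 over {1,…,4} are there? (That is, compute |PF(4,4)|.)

|PF(4,4)| = 1·5^3 = 1×125 = 125 (Konheim–Weiss)
One tuple (3,2,1,4) → sorted (1,2,3,4): b_i ≤ i ∀i, a PF.

125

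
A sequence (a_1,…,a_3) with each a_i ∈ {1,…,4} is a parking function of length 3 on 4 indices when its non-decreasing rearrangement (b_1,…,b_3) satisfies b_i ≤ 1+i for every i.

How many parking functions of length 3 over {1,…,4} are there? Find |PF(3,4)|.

#PF = (4−3+1)·(4+1)^(3−1) = 2×25 = 50
Check (3,3,2) → sorted (2,3,3): b_i ≤ 1+i ∀i, a PF.

50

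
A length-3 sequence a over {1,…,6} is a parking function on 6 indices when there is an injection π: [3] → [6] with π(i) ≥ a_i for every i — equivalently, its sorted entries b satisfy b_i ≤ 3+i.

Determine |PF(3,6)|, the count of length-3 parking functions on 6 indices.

196

|PF| = (6−3+1)·(6+1)^(3−1) = 4·49 = 196 (Pollak)
Check (5,6,4) → sorted (4,5,6): b_i ≤ 3+i ∀i, a PF.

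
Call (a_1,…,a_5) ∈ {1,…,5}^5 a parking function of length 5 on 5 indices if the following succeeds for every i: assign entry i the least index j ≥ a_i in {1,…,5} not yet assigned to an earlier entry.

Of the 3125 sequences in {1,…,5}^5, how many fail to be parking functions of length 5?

Count = (6−5)·6^(5−1) = 1·1296 = 1296
E.g. (5,5,1,2,5) → sorted (1,2,5,5,5): b_3=5>3, not a PF.
Total 3125; non-PF = 3125−1296 = 1829

1829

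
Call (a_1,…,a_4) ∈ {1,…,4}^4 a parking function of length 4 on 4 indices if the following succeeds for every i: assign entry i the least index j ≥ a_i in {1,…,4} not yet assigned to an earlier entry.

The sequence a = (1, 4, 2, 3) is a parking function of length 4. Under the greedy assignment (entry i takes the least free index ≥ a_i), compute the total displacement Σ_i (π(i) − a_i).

Σπ = 10 ({1..4} each once); Σa = 1+4+2+3 = 10; disp = 10−10 = 0.

0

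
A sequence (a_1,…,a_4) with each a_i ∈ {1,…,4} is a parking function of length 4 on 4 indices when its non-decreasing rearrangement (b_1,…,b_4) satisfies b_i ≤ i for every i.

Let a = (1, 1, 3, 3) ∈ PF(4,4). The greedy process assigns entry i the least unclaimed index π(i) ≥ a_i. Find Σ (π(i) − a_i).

Σπ = 10 ({1..4} each once); Σa = 1+1+3+3 = 8; disp = 10−8 = 2.

2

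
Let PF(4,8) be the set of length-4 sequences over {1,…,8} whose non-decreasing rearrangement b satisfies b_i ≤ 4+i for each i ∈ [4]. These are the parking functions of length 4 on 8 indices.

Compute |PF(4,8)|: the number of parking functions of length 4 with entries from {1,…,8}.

Count = (9−4)·9^(4−1) = 5×729 = 3645 (Pollak)
Check (3,1,3,1) → sorted (1,1,3,3): b_i ≤ 4+i ∀i, a PF.

3645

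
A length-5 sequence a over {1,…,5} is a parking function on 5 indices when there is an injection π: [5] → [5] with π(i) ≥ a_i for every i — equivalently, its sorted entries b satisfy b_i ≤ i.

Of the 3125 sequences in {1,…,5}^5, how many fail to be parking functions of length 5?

1829

|PF(5,5)| = (5+1−5)·(5+1)^{5−1} = 1×1296 = 1296 (Pollak)
E.g. (2,5,5,2,2) → sorted (2,2,2,5,5): b_1=2>1, not a PF.
5^5 − 1296 = 3125 − 1296 = 1829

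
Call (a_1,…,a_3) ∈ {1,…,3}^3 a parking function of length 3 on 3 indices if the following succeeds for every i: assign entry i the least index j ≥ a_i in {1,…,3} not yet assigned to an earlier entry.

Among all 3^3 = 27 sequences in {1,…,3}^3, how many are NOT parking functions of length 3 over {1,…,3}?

11

|PF(3,3)| = 1·4^2 = 1×16 = 16 [KW]
E.g. (2,2,3) → sorted (2,2,3): b_1=2>1, not a PF.
So 27 − 16 = 11 fail.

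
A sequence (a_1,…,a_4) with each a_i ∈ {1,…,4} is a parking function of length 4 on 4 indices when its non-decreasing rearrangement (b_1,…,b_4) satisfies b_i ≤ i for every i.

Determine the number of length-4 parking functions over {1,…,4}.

125

|PF| = (4+1−4)·(4+1)^{4−1} = 1·125 = 125 [KW]
Example (2,3,2,1) → sorted (1,2,2,3): b_i ≤ i ∀i, a PF.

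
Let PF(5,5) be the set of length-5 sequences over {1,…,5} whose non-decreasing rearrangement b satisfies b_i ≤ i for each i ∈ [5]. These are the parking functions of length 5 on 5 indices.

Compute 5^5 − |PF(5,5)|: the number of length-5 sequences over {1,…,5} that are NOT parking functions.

|PF| = 1·6^4 = 1×1296 = 1296
Example (1,5,1,5,4) → sorted (1,1,4,5,5): b_3=4>3, not a PF.
Total 3125; non-PF = 3125−1296 = 1829

1829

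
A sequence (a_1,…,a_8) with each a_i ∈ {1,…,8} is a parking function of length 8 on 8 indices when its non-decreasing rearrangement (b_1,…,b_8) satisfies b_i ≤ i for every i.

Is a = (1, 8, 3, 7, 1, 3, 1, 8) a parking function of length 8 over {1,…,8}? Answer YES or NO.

NO

Order a: b = (1, 1, 1, 3, 3, 7, 8, 8).
  b_1=1 ≤ 1
  b_2=1 ≤ 2
  b_3=1 ≤ 3
  b_4=3 ≤ 4
  b_5=3 ≤ 5
  b_6=7 > 6
  fails at i=6 ⇒ NO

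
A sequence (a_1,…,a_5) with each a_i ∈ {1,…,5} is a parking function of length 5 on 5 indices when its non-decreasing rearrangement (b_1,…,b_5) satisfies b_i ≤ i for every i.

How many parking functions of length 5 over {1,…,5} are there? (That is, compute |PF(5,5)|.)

|PF| = (6−5)·6^(5−1) = 1×1296 = 1296 (Konheim–Weiss)
Check (1,3,1,5,4) → sorted (1,1,3,4,5): b_i ≤ i ∀i, a PF.

1296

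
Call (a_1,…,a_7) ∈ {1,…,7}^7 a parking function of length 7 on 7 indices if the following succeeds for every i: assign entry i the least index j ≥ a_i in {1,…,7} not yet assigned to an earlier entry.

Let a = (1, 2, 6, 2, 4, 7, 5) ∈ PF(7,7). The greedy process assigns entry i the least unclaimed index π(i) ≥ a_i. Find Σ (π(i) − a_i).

1

Σπ(i) = 1+…+7 = 28; Σa = 1+2+6+2+4+7+5 = 27; disp = 28−27 = 1.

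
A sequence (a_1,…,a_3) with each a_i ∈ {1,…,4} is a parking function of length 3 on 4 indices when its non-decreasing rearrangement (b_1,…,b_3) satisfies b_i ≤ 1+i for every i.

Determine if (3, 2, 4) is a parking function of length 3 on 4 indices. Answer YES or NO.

YES

Sorted: b = (2, 3, 4).
  b_1=2 ≤ 2
  b_2=3 ≤ 3
  b_3=4 ≤ 4
All bounds hold ⇒ YES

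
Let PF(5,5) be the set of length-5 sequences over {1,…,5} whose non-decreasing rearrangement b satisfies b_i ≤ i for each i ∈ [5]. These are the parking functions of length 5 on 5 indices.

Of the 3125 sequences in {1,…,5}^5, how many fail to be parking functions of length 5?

|PF(5,5)| = 1·6^4 = 1 · 1296 = 1296
Check (5,4,4,1,5) → sorted (1,4,4,5,5): b_2=4>2, not a PF.
Total 3125; non-PF = 3125−1296 = 1829

1829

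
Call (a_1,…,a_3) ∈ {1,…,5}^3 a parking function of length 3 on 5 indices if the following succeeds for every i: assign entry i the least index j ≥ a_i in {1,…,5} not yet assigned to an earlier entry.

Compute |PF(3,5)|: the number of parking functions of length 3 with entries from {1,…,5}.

|PF(3,5)| = 3·6^2 = 3 · 36 = 108
Check (5,3,2) → sorted (2,3,5): b_i ≤ 2+i ∀i, a PF.

108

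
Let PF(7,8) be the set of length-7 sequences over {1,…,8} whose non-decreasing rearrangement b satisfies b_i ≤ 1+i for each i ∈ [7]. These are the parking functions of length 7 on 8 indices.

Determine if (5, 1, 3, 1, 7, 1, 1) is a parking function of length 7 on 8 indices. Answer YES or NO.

YES

Rearranged: b = (1, 1, 1, 1, 3, 5, 7).
  b_1=1 ≤ 2
  b_2=1 ≤ 3
  b_3=1 ≤ 4
  b_4=1 ≤ 5
  b_5=3 ≤ 6
  b_6=5 ≤ 7
  b_7=7 ≤ 8
All bounds hold ⇒ YES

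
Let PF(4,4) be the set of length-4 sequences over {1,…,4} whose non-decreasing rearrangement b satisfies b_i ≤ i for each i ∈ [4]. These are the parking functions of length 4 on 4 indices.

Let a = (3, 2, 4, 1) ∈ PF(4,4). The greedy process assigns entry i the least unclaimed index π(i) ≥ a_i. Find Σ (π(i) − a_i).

0

Σπ(i) = 1+…+4 = 10; Σa = 3+2+4+1 = 10; disp = 10−10 = 0.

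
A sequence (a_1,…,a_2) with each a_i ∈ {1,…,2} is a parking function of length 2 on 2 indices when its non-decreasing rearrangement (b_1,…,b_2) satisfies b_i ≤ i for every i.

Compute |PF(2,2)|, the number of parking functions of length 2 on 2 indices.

3

Count = (3−2)·3^(2−1) = 1×3 = 3
One tuple (2,1) → sorted (1,2): b_i ≤ i ∀i, a PF.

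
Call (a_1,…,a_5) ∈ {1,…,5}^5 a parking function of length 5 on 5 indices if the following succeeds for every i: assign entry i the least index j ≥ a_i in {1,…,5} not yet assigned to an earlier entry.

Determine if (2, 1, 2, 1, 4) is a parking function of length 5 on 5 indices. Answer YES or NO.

YES

Sorted: b = (1, 1, 2, 2, 4).
  b_1=1 ≤ 1
  b_2=1 ≤ 2
  b_3=2 ≤ 3
  b_4=2 ≤ 4
  b_5=4 ≤ 5
All bounds hold ⇒ YES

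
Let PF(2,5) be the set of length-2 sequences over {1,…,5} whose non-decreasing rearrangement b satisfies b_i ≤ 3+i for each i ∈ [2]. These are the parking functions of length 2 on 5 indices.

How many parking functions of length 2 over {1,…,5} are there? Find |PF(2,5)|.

|PF| = 4·6^1 = 4·6 = 24 [KW]
Check (5,1) → sorted (1,5): b_i ≤ 3+i ∀i, a PF.

24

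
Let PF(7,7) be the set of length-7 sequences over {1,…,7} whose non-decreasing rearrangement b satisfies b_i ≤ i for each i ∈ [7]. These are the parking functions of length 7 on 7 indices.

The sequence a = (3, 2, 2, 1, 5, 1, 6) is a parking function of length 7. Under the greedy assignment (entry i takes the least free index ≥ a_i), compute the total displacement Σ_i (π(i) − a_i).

8

Σπ(i) = 1+…+7 = 28; Σa = 3+2+2+1+5+1+6 = 20; disp = 28−20 = 8.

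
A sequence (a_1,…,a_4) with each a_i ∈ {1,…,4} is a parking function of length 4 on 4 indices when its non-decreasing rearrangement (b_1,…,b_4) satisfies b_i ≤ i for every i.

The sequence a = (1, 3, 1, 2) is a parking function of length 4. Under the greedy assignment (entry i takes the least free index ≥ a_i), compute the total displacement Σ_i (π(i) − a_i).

Σπ = 10 ({1..4} each once); Σa = 1+3+1+2 = 7; disp = 10−7 = 3.

3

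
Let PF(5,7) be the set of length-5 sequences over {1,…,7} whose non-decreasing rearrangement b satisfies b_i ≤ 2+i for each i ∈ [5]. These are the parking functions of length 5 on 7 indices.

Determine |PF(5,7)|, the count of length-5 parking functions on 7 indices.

12288

#PF = (8−5)·8^(5−1) = 3 · 4096 = 12288 (Konheim–Weiss)
Check (3,1,6,4,6) → sorted (1,3,4,6,6): b_i ≤ 2+i ∀i, a PF.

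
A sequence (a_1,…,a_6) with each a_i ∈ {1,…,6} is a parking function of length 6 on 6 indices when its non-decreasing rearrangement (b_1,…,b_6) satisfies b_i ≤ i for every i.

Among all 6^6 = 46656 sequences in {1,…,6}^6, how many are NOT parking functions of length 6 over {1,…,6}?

|PF(6,6)| = (6−6+1)·(6+1)^(6−1) = 1·16807 = 16807 (Pollak)
Example (2,6,3,6,2,2) → sorted (2,2,2,3,6,6): b_1=2>1, not a PF.
Total 46656; non-PF = 46656−16807 = 29849

29849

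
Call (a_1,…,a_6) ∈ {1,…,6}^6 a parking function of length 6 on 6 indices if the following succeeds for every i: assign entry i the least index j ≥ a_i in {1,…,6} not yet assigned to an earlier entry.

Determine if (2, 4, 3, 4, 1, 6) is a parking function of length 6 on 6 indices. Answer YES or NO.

Rearranged: b = (1, 2, 3, 4, 4, 6).
  b_1=1 ≤ 1
  b_2=2 ≤ 2
  b_3=3 ≤ 3
  b_4=4 ≤ 4
  b_5=4 ≤ 5
  b_6=6 ≤ 6
All bounds hold ⇒ YES

YES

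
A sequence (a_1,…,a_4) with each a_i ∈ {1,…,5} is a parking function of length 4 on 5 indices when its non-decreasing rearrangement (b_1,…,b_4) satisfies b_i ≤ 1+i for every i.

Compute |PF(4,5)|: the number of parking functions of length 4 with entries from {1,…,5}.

432

|PF(4,5)| = (6−4)·6^(4−1) = 2×216 = 432 [KW]
One tuple (1,5,1,1) → sorted (1,1,1,5): b_i ≤ 1+i ∀i, a PF.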